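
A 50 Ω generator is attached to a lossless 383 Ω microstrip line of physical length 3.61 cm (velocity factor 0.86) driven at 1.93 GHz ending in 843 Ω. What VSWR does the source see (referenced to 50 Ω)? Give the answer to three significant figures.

VSWR ≈ 3.71

λ = v/f = 0.86·c / 1.93 GHz = 0.134 m
βl = 2π·l/λ = 2π × 0.27 = 97.2°
tan(βl) = -7.9
Z_in = Z_0·(Z_L + jZ_0·tanβl)/(Z_0 + jZ_L·tanβl) = 176 + j38.4 Ω
Γ_s = (Z_in − Z_s)/(Z_in + Z_s) = (126 + j38.4)/(226 + j38.4), |Γ_s| = 0.575
VSWR = (1 + |Γ_s|)/(1 − |Γ_s|)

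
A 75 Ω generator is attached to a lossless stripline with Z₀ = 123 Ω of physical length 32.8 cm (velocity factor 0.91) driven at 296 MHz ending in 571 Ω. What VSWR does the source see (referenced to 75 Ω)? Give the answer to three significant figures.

λ = v/f = 0.91·c / 296 MHz = 0.922 m
βl = 2π·l/λ = 2π × 0.356 = 128°
tan(βl) = -1.28
Z_in = Z_0·(Z_L + jZ_0·tanβl)/(Z_0 + jZ_L·tanβl) = 41.5 + j89.2 Ω
Γ_s = (Z_in − Z_s)/(Z_in + Z_s) = (-33.5 + j89.2)/(117 + j89.2), |Γ_s| = 0.649
VSWR = (1 + |Γ_s|)/(1 − |Γ_s|)

VSWR ≈ 4.7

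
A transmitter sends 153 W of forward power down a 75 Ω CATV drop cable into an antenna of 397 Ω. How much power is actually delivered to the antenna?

Γ = (397 − 75)/(397 + 75) = 0.682
|Γ|² = 0.465
P_refl = |Γ|²·P_inc = 71.2 W, P_del = (1 − |Γ|²)·P_inc = 81.8 W

P_delivered ≈ 81.8 W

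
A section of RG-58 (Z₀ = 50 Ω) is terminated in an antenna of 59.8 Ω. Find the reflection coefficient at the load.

Γ = 0.0893

Γ = (Z_L − Z_0)/(Z_L + Z_0) = (59.8 − 50)/(59.8 + 50) = 9.8/109.8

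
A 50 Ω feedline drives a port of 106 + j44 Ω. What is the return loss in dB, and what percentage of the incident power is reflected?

RL ≈ 7.14 dB; 19.3% of incident power reflected

Γ = (56 + j44)/(156 + j44), |Γ| = 0.439
RL = −20·log₁₀(0.439) = 7.14 dB
P_refl/P_inc = |Γ|² = 0.193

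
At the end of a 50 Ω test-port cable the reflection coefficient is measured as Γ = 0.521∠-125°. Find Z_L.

Z_L = Z_0·(1 + Γ)/(1 − Γ) = 50·(0.701 − j0.427)/(1.3 + j0.427)

Z_L ≈ 19.5 − j22.8 Ω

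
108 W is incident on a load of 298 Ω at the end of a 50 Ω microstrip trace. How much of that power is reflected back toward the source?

Γ = (298 − 50)/(298 + 50) = 0.713
|Γ|² = 0.508
P_refl = |Γ|²·P_inc = 54.8 W, P_del = (1 − |Γ|²)·P_inc = 53.2 W

P_reflected ≈ 54.8 W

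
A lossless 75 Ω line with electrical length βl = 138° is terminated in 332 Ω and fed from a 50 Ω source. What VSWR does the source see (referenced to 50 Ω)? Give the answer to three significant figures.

tan(βl) = -0.9
Z_in = Z_0·(Z_L + jZ_0·tanβl)/(Z_0 + jZ_L·tanβl) = 35.6 + j74.4 Ω
Γ_s = (Z_in − Z_s)/(Z_in + Z_s) = (-14.4 + j74.4)/(85.6 + j74.4), |Γ_s| = 0.668
VSWR = (1 + |Γ_s|)/(1 − |Γ_s|)

VSWR ≈ 5.02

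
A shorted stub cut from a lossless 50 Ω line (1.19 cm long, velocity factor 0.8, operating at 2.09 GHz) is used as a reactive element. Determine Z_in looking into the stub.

λ = v/f = 0.8·c / 2.09 GHz = 0.115 m
βl = 2π·l/λ = 2π × 0.104 = 37.3°
tan(βl) = 0.762
For a shorted stub, Z_in = jZ_0·tan(βl)

Z_in ≈ +j38.1 Ω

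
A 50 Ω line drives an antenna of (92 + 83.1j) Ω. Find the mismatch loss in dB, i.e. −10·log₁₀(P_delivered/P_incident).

mismatch loss ≈ 1.68 dB

Γ = (42 + j83.1)/(142 + j83.1), |Γ| = 0.566
|Γ|² = 0.32, so P_del/P_inc = 1 − |Γ|² = 0.68
ML = −10·log₁₀(1 − |Γ|²)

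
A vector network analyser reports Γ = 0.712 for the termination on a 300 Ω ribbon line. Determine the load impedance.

Z_L ≈ 1780 Ω

Z_L = Z_0·(1 + Γ)/(1 − Γ) = 300·(1.71)/(0.288)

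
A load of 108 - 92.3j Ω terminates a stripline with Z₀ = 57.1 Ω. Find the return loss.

Γ = (50.9 − j92.3)/(165.1 − j92.3), |Γ| = 0.557
RL = −20·log₁₀|Γ| = −20·log₁₀(0.557)

RL ≈ 5.08 dB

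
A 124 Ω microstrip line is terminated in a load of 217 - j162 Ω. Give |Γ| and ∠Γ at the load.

Γ ≈ 0.495 ∠ -34.7°

Γ = (Z_L − Z_0)/(Z_L + Z_0) = (93 − j162)/(341 − j162)
|Γ| = 187/378 = 0.495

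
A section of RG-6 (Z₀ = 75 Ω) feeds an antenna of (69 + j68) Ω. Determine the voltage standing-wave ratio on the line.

VSWR ≈ 2.5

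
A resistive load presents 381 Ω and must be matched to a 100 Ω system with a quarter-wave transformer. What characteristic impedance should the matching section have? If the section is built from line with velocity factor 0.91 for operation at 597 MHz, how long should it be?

Z_qwt ≈ 195 Ω; length ≈ 11.4 cm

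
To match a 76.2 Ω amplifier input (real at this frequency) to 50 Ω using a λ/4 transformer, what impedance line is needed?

Z_qwt ≈ 61.7 Ω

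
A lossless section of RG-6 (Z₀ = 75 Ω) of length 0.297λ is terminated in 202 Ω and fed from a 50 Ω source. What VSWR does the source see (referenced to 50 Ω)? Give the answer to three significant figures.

VSWR ≈ 2.02

βl = 2π × 0.297 = 107°
tan(βl) = -3.29
Z_in = Z_0·(Z_L + jZ_0·tanβl)/(Z_0 + jZ_L·tanβl) = 30 + j19.4 Ω
Γ_s = (Z_in − Z_s)/(Z_in + Z_s) = (-20 + j19.4)/(80 + j19.4), |Γ_s| = 0.338
VSWR = (1 + |Γ_s|)/(1 − |Γ_s|)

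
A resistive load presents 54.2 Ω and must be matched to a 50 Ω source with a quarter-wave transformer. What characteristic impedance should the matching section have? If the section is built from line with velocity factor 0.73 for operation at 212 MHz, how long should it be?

Z_qwt ≈ 52.1 Ω; length ≈ 25.8 cm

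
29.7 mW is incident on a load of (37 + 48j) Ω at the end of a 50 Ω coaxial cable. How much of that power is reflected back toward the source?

|Γ| = |(-13 + j48)/(87 + j48)| = 0.5
|Γ|² = 0.25
P_refl = |Γ|²·P_inc = 7.44 mW, P_del = (1 − |Γ|²)·P_inc = 22.3 mW

P_reflected ≈ 7.44 mW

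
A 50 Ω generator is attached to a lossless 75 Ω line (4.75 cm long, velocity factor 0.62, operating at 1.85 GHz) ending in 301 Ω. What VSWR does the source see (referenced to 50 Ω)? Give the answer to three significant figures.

λ = v/f = 0.62·c / 1.85 GHz = 0.101 m
βl = 2π·l/λ = 2π × 0.472 = 170°
tan(βl) = -0.175
Z_in = Z_0·(Z_L + jZ_0·tanβl)/(Z_0 + jZ_L·tanβl) = 208 + j133 Ω
Γ_s = (Z_in − Z_s)/(Z_in + Z_s) = (158 + j133)/(258 + j133), |Γ_s| = 0.711
VSWR = (1 + |Γ_s|)/(1 − |Γ_s|)

VSWR ≈ 5.92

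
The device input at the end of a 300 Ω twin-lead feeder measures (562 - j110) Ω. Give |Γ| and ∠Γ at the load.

Γ ≈ 0.327 ∠ -15.5°

Γ = (Z_L − Z_0)/(Z_L + Z_0) = (262 − j110)/(862 − j110)
|Γ| = 284/869 = 0.327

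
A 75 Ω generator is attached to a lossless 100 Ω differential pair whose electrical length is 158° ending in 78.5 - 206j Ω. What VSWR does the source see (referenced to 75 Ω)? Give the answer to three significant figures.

VSWR ≈ 9.77

tan(βl) = -0.404
Z_in = Z_0·(Z_L + jZ_0·tanβl)/(Z_0 + jZ_L·tanβl) = 709 − j128 Ω
Γ_s = (Z_in − Z_s)/(Z_in + Z_s) = (634 − j128)/(784 − j128), |Γ_s| = 0.814
VSWR = (1 + |Γ_s|)/(1 − |Γ_s|)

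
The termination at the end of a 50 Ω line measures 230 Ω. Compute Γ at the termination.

Γ = (Z_L − Z_0)/(Z_L + Z_0) = (230 − 50)/(230 + 50) = 180/280

Γ = 0.643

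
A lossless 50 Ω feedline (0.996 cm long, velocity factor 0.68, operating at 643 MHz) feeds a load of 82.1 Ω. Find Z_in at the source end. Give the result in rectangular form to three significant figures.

Z_in ≈ 77.1 − j15.3 Ω

λ = v/f = 0.68·c / 643 MHz = 0.317 m
βl = 2π·l/λ = 2π × 0.0314 = 11.3°
tan(βl) = tan(11.3°) = 0.2
Z_in = Z_0·(Z_L + jZ_0·tanβl)/(Z_0 + jZ_L·tanβl)
     = 50·(82.1 + j9.99)/(50 + j16.4)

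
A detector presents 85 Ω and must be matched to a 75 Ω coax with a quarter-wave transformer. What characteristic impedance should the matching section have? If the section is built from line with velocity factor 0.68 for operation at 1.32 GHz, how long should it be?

Z_qwt ≈ 79.8 Ω; length ≈ 3.86 cm

Z_qwt = √(Z_0·R_L) = √(75 × 85) = √6375
λ = 0.68·c/f = 0.155 m, so l = λ/4 = 0.0386 m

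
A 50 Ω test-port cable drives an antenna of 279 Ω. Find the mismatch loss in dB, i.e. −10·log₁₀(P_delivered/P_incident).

Γ = (279 − 50)/(279 + 50) = 0.696
|Γ|² = 0.484, so P_del/P_inc = 1 − |Γ|² = 0.516
ML = −10·log₁₀(1 − |Γ|²)

mismatch loss ≈ 2.88 dB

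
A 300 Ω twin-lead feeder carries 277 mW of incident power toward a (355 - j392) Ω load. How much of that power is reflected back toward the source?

|Γ| = |(55 − j392)/(655 − j392)| = 0.519
|Γ|² = 0.269
P_refl = |Γ|²·P_inc = 74.5 mW, P_del = (1 − |Γ|²)·P_inc = 203 mW

P_reflected ≈ 74.5 mW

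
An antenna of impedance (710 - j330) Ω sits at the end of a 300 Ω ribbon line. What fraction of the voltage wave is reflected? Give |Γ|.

|Γ| ≈ 0.495

Γ = (Z_L − Z_0)/(Z_L + Z_0) = (410 − j330)/(1010 − j330)
|Γ| = 526/1060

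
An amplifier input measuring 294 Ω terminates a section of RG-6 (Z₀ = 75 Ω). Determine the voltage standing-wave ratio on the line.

VSWR ≈ 3.92

For a purely resistive load, VSWR = R_L/Z_0 or Z_0/R_L (whichever > 1) = 294/75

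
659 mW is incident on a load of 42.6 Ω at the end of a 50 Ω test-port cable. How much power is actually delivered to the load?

Γ = (42.6 − 50)/(42.6 + 50) = -0.0799
|Γ|² = 0.00639
P_refl = |Γ|²·P_inc = 4.21 mW, P_del = (1 − |Γ|²)·P_inc = 655 mW

P_delivered ≈ 655 mW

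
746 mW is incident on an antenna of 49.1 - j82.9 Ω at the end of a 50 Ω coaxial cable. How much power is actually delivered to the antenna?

|Γ| = |(-0.9 − j82.9)/(99.1 − j82.9)| = 0.642
|Γ|² = 0.412
P_refl = |Γ|²·P_inc = 307 mW, P_del = (1 − |Γ|²)·P_inc = 439 mW

P_delivered ≈ 439 mW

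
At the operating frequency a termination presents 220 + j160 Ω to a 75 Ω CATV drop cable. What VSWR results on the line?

VSWR ≈ 4.61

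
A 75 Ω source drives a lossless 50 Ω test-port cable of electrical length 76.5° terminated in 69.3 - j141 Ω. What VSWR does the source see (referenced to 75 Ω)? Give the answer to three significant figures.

tan(βl) = 4.17
Z_in = Z_0·(Z_L + jZ_0·tanβl)/(Z_0 + jZ_L·tanβl) = 6.49 + j2.34 Ω
Γ_s = (Z_in − Z_s)/(Z_in + Z_s) = (-68.5 + j2.34)/(81.5 + j2.34), |Γ_s| = 0.841
VSWR = (1 + |Γ_s|)/(1 − |Γ_s|)

VSWR ≈ 11.6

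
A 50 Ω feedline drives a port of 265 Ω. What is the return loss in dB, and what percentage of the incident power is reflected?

RL ≈ 3.32 dB; 46.6% of incident power reflected

Γ = (265 − 50)/(265 + 50) = 0.683
RL = −20·log₁₀(0.683) = 3.32 dB
P_refl/P_inc = |Γ|² = 0.466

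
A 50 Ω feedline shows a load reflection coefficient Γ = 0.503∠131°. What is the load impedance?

Z_L ≈ 19.5 + j19.8 Ω

Z_L = Z_0·(1 + Γ)/(1 − Γ) = 50·(0.67 + j0.38)/(1.33 − j0.38)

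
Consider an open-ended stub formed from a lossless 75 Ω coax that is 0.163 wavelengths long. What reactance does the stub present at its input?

X_in ≈ -45.6 Ω (capacitive)

βl = 2π × 0.163 = 58.7°
tan(βl) = 1.64
For an open-ended stub, Z_in = −jZ_0·cot(βl) = −jZ_0/tan(βl)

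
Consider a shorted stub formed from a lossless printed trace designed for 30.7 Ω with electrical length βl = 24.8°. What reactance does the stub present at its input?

X_in ≈ 14.2 Ω (inductive)

tan(βl) = 0.462
For a shorted stub, Z_in = jZ_0·tan(βl)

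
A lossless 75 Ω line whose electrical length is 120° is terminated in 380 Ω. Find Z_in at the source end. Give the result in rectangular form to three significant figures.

Z_in ≈ 19.5 + j41.1 Ω

tan(βl) = tan(120°) = -1.73
Z_in = Z_0·(Z_L + jZ_0·tanβl)/(Z_0 + jZ_L·tanβl)
     = 75·(380 − j130)/(75 − j658)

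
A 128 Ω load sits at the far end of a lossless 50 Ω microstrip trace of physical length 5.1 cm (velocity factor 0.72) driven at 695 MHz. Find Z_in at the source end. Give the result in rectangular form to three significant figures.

Z_in ≈ 25.2 − j24.1 Ω

λ = v/f = 0.72·c / 695 MHz = 0.311 m
βl = 2π·l/λ = 2π × 0.164 = 59.1°
tan(βl) = tan(59.1°) = 1.67
Z_in = Z_0·(Z_L + jZ_0·tanβl)/(Z_0 + jZ_L·tanβl)
     = 50·(128 + j83.5)/(50 + j214)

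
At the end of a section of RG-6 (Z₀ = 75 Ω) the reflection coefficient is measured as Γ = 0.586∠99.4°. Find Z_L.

Z_L ≈ 32.1 + j56.5 Ω

Z_L = Z_0·(1 + Γ)/(1 − Γ) = 75·(0.904 + j0.578)/(1.1 − j0.578)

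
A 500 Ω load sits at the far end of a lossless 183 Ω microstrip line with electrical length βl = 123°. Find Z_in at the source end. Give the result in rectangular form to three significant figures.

tan(βl) = tan(123°) = -1.54
Z_in = Z_0·(Z_L + jZ_0·tanβl)/(Z_0 + jZ_L·tanβl)
     = 183·(500 − j282)/(183 − j770)

Z_in ≈ 90.1 + j97.4 Ω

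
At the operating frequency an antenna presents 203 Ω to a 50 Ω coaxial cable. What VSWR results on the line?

VSWR ≈ 4.06

Γ = (203 − 50)/(203 + 50) = 0.605
VSWR = (1 + 0.605)/(1 − 0.605)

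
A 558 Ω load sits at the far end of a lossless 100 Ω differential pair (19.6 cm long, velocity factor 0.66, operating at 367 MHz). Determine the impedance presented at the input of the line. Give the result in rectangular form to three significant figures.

λ = v/f = 0.66·c / 367 MHz = 0.54 m
βl = 2π·l/λ = 2π × 0.363 = 131°
tan(βl) = tan(131°) = -1.16
Z_in = Z_0·(Z_L + jZ_0·tanβl)/(Z_0 + jZ_L·tanβl)
     = 100·(558 − j116)/(100 − j647)

Z_in ≈ 30.5 + j81.6 Ω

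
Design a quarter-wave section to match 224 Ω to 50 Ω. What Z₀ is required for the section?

Z_qwt ≈ 106 Ω

Z_qwt = √(Z_0·R_L) = √(50 × 224) = √11200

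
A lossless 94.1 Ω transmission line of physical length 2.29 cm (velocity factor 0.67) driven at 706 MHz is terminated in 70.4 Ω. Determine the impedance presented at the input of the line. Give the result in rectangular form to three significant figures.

Z_in ≈ 78.5 + j19.6 Ω

λ = v/f = 0.67·c / 706 MHz = 0.285 m
βl = 2π·l/λ = 2π × 0.0804 = 29°
tan(βl) = tan(29°) = 0.553
Z_in = Z_0·(Z_L + jZ_0·tanβl)/(Z_0 + jZ_L·tanβl)
     = 94.1·(70.4 + j52.1)/(94.1 + j39)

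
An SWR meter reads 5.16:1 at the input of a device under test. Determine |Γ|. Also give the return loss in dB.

|Γ| ≈ 0.675; return loss ≈ 3.41 dB

|Γ| = (S − 1)/(S + 1) = (5.16 − 1)/(5.16 + 1) = 4.16/6.16
RL = −20·log₁₀|Γ| = −20·log₁₀(0.675)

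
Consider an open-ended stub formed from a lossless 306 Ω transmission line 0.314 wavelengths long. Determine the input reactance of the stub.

X_in ≈ 130 Ω (inductive)

βl = 2π × 0.314 = 113°
tan(βl) = -2.35
For an open-ended stub, Z_in = −jZ_0·cot(βl) = −jZ_0/tan(βl)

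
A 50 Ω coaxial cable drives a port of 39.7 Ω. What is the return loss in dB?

RL ≈ 18.8 dB

Γ = (39.7 − 50)/(39.7 + 50) = -0.115
RL = −20·log₁₀|Γ| = −20·log₁₀(0.115)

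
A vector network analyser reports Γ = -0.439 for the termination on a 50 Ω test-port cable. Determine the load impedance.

Z_L = Z_0·(1 + Γ)/(1 − Γ) = 50·(0.561)/(1.44)

Z_L ≈ 19.5 Ω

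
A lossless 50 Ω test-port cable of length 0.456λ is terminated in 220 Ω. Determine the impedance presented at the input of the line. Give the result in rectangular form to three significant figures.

βl = 2π × 0.456 = 164°
tan(βl) = tan(164°) = -0.284
Z_in = Z_0·(Z_L + jZ_0·tanβl)/(Z_0 + jZ_L·tanβl)
     = 50·(220 − j14.2)/(50 − j62.4)

Z_in ≈ 92.9 + j102 Ω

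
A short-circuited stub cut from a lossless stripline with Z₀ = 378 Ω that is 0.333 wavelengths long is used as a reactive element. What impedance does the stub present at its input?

Z_in ≈ −j658 Ω

βl = 2π × 0.333 = 120°
tan(βl) = -1.74
For a short-circuited stub, Z_in = jZ_0·tan(βl)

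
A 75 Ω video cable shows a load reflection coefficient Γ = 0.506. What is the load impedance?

Z_L = Z_0·(1 + Γ)/(1 − Γ) = 75·(1.51)/(0.494)

Z_L ≈ 229 Ω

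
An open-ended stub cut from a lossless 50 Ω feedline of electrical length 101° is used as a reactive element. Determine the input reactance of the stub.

X_in ≈ 9.72 Ω (inductive)

tan(βl) = -5.14
For an open-ended stub, Z_in = −jZ_0·cot(βl) = −jZ_0/tan(βl)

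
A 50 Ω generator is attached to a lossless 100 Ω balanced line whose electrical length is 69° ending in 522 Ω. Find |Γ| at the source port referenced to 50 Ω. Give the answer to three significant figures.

tan(βl) = 2.61
Z_in = Z_0·(Z_L + jZ_0·tanβl)/(Z_0 + jZ_L·tanβl) = 21.9 − j36.8 Ω
Γ_s = (Z_in − Z_s)/(Z_in + Z_s) = (-28.1 − j36.8)/(71.9 − j36.8), |Γ_s| = 0.574

|Γ| ≈ 0.574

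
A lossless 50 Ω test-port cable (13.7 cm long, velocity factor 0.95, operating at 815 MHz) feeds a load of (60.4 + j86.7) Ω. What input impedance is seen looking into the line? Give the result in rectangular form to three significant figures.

λ = v/f = 0.95·c / 815 MHz = 0.35 m
βl = 2π·l/λ = 2π × 0.392 = 141°
tan(βl) = tan(141°) = -0.809
Z_in = Z_0·(Z_L + jZ_0·tanβl)/(Z_0 + jZ_L·tanβl)
     = 50·(60.4 + j46.3)/(120 − j48.8)

Z_in ≈ 14.9 + j25.3 Ω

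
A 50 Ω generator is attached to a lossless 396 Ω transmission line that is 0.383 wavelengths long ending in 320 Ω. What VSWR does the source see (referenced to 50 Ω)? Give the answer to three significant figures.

VSWR ≈ 7.94

βl = 2π × 0.383 = 138°
tan(βl) = -0.904
Z_in = Z_0·(Z_L + jZ_0·tanβl)/(Z_0 + jZ_L·tanβl) = 379 − j81 Ω
Γ_s = (Z_in − Z_s)/(Z_in + Z_s) = (329 − j81)/(429 − j81), |Γ_s| = 0.776
VSWR = (1 + |Γ_s|)/(1 − |Γ_s|)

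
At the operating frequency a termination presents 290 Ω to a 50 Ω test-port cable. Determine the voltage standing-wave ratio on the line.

VSWR ≈ 5.8

For a purely resistive load, VSWR = R_L/Z_0 or Z_0/R_L (whichever > 1) = 290/50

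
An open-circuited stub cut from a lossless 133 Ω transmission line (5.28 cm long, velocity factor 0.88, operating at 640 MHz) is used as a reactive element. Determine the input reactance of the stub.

X_in ≈ -128 Ω (capacitive)

λ = v/f = 0.88·c / 640 MHz = 0.412 m
βl = 2π·l/λ = 2π × 0.128 = 46.1°
tan(βl) = 1.04
For an open-circuited stub, Z_in = −jZ_0·cot(βl) = −jZ_0/tan(βl)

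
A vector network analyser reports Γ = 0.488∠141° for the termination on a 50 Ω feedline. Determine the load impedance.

Z_L = Z_0·(1 + Γ)/(1 − Γ) = 50·(0.621 + j0.307)/(1.38 − j0.307)

Z_L ≈ 19.1 + j15.4 Ω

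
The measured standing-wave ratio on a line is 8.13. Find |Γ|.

|Γ| = (S − 1)/(S + 1) = (8.13 − 1)/(8.13 + 1) = 7.13/9.13

|Γ| ≈ 0.781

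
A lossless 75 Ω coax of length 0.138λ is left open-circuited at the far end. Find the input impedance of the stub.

βl = 2π × 0.138 = 49.7°
tan(βl) = 1.18
For an open-circuited stub, Z_in = −jZ_0·cot(βl) = −jZ_0/tan(βl)

Z_in ≈ −j63.6 Ω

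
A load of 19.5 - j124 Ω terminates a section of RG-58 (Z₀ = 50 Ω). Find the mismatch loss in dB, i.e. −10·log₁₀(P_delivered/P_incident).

Γ = (-30.5 − j124)/(69.5 − j124), |Γ| = 0.898
|Γ|² = 0.807, so P_del/P_inc = 1 − |Γ|² = 0.193
ML = −10·log₁₀(1 − |Γ|²)

mismatch loss ≈ 7.14 dB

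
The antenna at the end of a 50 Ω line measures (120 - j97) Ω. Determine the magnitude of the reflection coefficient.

|Γ| ≈ 0.611

Γ = (Z_L − Z_0)/(Z_L + Z_0) = (70 − j97)/(170 − j97)
|Γ| = 120/196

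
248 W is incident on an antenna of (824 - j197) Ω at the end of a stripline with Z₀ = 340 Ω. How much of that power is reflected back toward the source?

P_reflected ≈ 48.6 W

|Γ| = |(484 − j197)/(1164 − j197)| = 0.443
|Γ|² = 0.196
P_refl = |Γ|²·P_inc = 48.6 W, P_del = (1 − |Γ|²)·P_inc = 199 W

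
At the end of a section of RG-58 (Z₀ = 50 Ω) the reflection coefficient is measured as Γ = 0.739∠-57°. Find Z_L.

Z_L ≈ 30.6 − j83.6 Ω

Z_L = Z_0·(1 + Γ)/(1 − Γ) = 50·(1.4 − j0.62)/(0.598 + j0.62)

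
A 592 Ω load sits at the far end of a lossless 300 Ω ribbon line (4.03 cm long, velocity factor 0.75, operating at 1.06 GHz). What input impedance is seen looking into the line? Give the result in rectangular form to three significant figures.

Z_in ≈ 169 − j85.1 Ω

λ = v/f = 0.75·c / 1.06 GHz = 0.212 m
βl = 2π·l/λ = 2π × 0.19 = 68.3°
tan(βl) = tan(68.3°) = 2.52
Z_in = Z_0·(Z_L + jZ_0·tanβl)/(Z_0 + jZ_L·tanβl)
     = 300·(592 + j756)/(300 + j1490)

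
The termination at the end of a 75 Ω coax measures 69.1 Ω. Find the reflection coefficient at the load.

Γ = -0.0409

Γ = (Z_L − Z_0)/(Z_L + Z_0) = (69.1 − 75)/(69.1 + 75) = -5.9/144.1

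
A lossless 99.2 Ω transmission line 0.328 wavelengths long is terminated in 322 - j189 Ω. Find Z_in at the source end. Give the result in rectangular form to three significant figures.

βl = 2π × 0.328 = 118°
tan(βl) = tan(118°) = -1.87
Z_in = Z_0·(Z_L + jZ_0·tanβl)/(Z_0 + jZ_L·tanβl)
     = 99.2·(322 − j375)/(-255 − j604)

Z_in ≈ 33.3 + j67 Ω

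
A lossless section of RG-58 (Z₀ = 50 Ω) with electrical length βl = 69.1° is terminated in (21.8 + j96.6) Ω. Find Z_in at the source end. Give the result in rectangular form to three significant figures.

Z_in ≈ 9.63 − j53.3 Ω

tan(βl) = tan(69.1°) = 2.62
Z_in = Z_0·(Z_L + jZ_0·tanβl)/(Z_0 + jZ_L·tanβl)
     = 50·(21.8 + j228)/(-203 + j57.1)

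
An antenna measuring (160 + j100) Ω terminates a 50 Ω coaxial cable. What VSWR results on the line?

VSWR ≈ 4.54

Γ = (Z_L − Z_0)/(Z_L + Z_0) = (110 + j100)/(210 + j100)
|Γ| = 149/233 = 0.639
VSWR = (1 + |Γ|)/(1 − |Γ|) = 1.64/0.361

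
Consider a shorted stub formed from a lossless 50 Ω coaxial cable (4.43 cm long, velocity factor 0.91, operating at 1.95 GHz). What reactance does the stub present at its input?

λ = v/f = 0.91·c / 1.95 GHz = 0.14 m
βl = 2π·l/λ = 2π × 0.316 = 114°
tan(βl) = -2.26
For a shorted stub, Z_in = jZ_0·tan(βl)

X_in ≈ -113 Ω (capacitive)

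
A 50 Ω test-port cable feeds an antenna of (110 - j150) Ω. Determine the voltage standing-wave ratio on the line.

VSWR ≈ 6.59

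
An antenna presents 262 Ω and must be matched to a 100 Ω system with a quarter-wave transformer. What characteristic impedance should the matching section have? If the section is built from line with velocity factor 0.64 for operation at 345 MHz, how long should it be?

Z_qwt = √(Z_0·R_L) = √(100 × 262) = √26200
λ = 0.64·c/f = 0.557 m, so l = λ/4 = 0.139 m

Z_qwt ≈ 162 Ω; length ≈ 13.9 cm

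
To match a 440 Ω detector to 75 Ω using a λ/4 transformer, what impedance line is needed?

Z_qwt ≈ 182 Ω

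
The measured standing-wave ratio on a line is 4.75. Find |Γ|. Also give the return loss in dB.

|Γ| ≈ 0.652; return loss ≈ 3.71 dB

|Γ| = (S − 1)/(S + 1) = (4.75 − 1)/(4.75 + 1) = 3.75/5.75
RL = −20·log₁₀|Γ| = −20·log₁₀(0.652)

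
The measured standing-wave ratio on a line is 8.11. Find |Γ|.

|Γ| ≈ 0.78

|Γ| = (S − 1)/(S + 1) = (8.11 − 1)/(8.11 + 1) = 7.11/9.11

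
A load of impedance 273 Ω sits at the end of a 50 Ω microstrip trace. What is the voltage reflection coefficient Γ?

Γ = 0.69

Γ = (Z_L − Z_0)/(Z_L + Z_0) = (273 − 50)/(273 + 50) = 223/323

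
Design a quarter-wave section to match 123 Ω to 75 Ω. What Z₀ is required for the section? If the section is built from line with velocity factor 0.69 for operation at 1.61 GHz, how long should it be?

Z_qwt = √(Z_0·R_L) = √(75 × 123) = √9225
λ = 0.69·c/f = 0.129 m, so l = λ/4 = 0.0321 m

Z_qwt ≈ 96 Ω; length ≈ 3.21 cm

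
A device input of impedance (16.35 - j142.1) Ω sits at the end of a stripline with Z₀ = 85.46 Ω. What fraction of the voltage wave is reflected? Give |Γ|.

|Γ| ≈ 0.904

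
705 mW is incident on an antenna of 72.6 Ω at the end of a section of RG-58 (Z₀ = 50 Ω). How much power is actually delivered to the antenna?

Γ = (72.6 − 50)/(72.6 + 50) = 0.184
|Γ|² = 0.034
P_refl = |Γ|²·P_inc = 24 mW, P_del = (1 − |Γ|²)·P_inc = 681 mW

P_delivered ≈ 681 mW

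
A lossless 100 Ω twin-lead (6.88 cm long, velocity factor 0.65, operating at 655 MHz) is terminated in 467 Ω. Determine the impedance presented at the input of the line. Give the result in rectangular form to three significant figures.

Z_in ≈ 21.7 − j11.4 Ω

λ = v/f = 0.65·c / 655 MHz = 0.298 m
βl = 2π·l/λ = 2π × 0.231 = 83.2°
tan(βl) = tan(83.2°) = 8.38
Z_in = Z_0·(Z_L + jZ_0·tanβl)/(Z_0 + jZ_L·tanβl)
     = 100·(467 + j838)/(100 + j3910)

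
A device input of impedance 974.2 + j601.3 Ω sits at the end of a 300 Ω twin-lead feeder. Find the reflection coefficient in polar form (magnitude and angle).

Γ ≈ 0.641 ∠ 16.5°

Γ = (Z_L − Z_0)/(Z_L + Z_0) = (674.2 + j601.3)/(1274 + j601.3)
|Γ| = 903/1410 = 0.641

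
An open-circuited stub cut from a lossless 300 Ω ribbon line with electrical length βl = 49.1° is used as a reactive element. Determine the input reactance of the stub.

X_in ≈ -260 Ω (capacitive)

tan(βl) = 1.15
For an open-circuited stub, Z_in = −jZ_0·cot(βl) = −jZ_0/tan(βl)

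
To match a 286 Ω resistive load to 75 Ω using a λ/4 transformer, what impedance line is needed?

Z_qwt = √(Z_0·R_L) = √(75 × 286) = √21450

Z_qwt ≈ 146 Ω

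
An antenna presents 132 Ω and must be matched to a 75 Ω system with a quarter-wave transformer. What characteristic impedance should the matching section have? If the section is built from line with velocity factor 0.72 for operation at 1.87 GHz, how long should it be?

Z_qwt ≈ 99.5 Ω; length ≈ 2.89 cm

Z_qwt = √(Z_0·R_L) = √(75 × 132) = √9900
λ = 0.72·c/f = 0.116 m, so l = λ/4 = 0.0289 m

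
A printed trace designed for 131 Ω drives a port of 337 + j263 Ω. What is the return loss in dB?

RL ≈ 4.12 dB

Γ = (206 + j263)/(468 + j263), |Γ| = 0.622
RL = −20·log₁₀|Γ| = −20·log₁₀(0.622)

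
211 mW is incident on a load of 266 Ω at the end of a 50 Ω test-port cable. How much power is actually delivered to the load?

Γ = (266 − 50)/(266 + 50) = 0.684
|Γ|² = 0.467
P_refl = |Γ|²·P_inc = 98.6 mW, P_del = (1 − |Γ|²)·P_inc = 112 mW

P_delivered ≈ 112 mW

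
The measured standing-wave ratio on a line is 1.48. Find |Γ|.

|Γ| ≈ 0.194

|Γ| = (S − 1)/(S + 1) = (1.48 − 1)/(1.48 + 1) = 0.48/2.48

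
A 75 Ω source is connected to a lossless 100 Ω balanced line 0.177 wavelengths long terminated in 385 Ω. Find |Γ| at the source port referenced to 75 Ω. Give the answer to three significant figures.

βl = 2π × 0.177 = 63.7°
tan(βl) = 2.03
Z_in = Z_0·(Z_L + jZ_0·tanβl)/(Z_0 + jZ_L·tanβl) = 31.8 − j45.3 Ω
Γ_s = (Z_in − Z_s)/(Z_in + Z_s) = (-43.2 − j45.3)/(107 − j45.3), |Γ_s| = 0.54

|Γ| ≈ 0.54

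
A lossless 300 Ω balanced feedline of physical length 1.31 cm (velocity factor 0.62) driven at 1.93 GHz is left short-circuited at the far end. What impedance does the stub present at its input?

λ = v/f = 0.62·c / 1.93 GHz = 0.0964 m
βl = 2π·l/λ = 2π × 0.136 = 48.9°
tan(βl) = 1.15
For a short-circuited stub, Z_in = jZ_0·tan(βl)

Z_in ≈ +j344 Ω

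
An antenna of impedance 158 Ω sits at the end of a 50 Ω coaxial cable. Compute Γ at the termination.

Γ = 0.519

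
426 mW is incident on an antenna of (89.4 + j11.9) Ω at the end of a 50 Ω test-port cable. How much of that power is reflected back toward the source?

|Γ| = |(39.4 + j11.9)/(139.4 + j11.9)| = 0.294
|Γ|² = 0.0865
P_refl = |Γ|²·P_inc = 36.9 mW, P_del = (1 − |Γ|²)·P_inc = 389 mW

P_reflected ≈ 36.9 mW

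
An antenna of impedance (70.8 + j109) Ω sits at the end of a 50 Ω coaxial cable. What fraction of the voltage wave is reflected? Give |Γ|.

Γ = (Z_L − Z_0)/(Z_L + Z_0) = (20.8 + j109)/(120.8 + j109)
|Γ| = 111/163

|Γ| ≈ 0.682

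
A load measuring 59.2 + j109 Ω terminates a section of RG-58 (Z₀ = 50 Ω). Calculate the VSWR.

Γ = (Z_L − Z_0)/(Z_L + Z_0) = (9.2 + j109)/(109.2 + j109)
|Γ| = 109/154 = 0.709
VSWR = (1 + |Γ|)/(1 − |Γ|) = 1.71/0.291

VSWR ≈ 5.87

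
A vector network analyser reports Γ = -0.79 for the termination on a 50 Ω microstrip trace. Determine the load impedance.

Z_L = Z_0·(1 + Γ)/(1 − Γ) = 50·(0.21)/(1.79)

Z_L ≈ 5.87 Ω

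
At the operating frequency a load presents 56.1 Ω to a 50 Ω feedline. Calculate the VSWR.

VSWR ≈ 1.12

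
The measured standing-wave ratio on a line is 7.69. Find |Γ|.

|Γ| ≈ 0.77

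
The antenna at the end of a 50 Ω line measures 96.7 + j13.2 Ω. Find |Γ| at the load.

|Γ| ≈ 0.329

Γ = (Z_L − Z_0)/(Z_L + Z_0) = (46.7 + j13.2)/(146.7 + j13.2)
|Γ| = 48.5/147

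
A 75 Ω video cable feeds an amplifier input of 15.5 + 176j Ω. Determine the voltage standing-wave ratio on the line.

VSWR ≈ 31.7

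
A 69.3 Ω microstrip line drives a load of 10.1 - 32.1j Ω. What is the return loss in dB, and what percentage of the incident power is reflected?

RL ≈ 2.09 dB; 61.8% of incident power reflected

Γ = (-59.2 − j32.1)/(79.4 − j32.1), |Γ| = 0.786
RL = −20·log₁₀(0.786) = 2.09 dB
P_refl/P_inc = |Γ|² = 0.618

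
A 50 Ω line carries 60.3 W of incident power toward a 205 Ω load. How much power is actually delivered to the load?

Γ = (205 − 50)/(205 + 50) = 0.608
|Γ|² = 0.369
P_refl = |Γ|²·P_inc = 22.3 W, P_del = (1 − |Γ|²)·P_inc = 38 W

P_delivered ≈ 38 W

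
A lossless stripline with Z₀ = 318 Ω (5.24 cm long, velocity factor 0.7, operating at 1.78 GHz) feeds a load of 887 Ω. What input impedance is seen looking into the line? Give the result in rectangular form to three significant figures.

λ = v/f = 0.7·c / 1.78 GHz = 0.118 m
βl = 2π·l/λ = 2π × 0.444 = 160°
tan(βl) = tan(160°) = -0.366
Z_in = Z_0·(Z_L + jZ_0·tanβl)/(Z_0 + jZ_L·tanβl)
     = 318·(887 − j116)/(318 − j325)

Z_in ≈ 492 + j386 Ω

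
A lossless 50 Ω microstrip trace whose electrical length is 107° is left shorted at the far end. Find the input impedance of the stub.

Z_in ≈ −j164 Ω

tan(βl) = -3.27
For a shorted stub, Z_in = jZ_0·tan(βl)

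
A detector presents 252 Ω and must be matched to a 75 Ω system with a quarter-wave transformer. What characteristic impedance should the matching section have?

Z_qwt ≈ 137 Ω

Z_qwt = √(Z_0·R_L) = √(75 × 252) = √18900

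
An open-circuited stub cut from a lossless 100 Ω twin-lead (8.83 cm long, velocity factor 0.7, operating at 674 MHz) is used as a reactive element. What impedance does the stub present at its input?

Z_in ≈ +j21.3 Ω

λ = v/f = 0.7·c / 674 MHz = 0.312 m
βl = 2π·l/λ = 2π × 0.283 = 102°
tan(βl) = -4.69
For an open-circuited stub, Z_in = −jZ_0·cot(βl) = −jZ_0/tan(βl)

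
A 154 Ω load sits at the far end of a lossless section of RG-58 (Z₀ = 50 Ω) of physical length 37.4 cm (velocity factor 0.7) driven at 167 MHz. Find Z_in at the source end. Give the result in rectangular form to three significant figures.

λ = v/f = 0.7·c / 167 MHz = 1.26 m
βl = 2π·l/λ = 2π × 0.297 = 107°
tan(βl) = tan(107°) = -3.26
Z_in = Z_0·(Z_L + jZ_0·tanβl)/(Z_0 + jZ_L·tanβl)
     = 50·(154 − j163)/(50 − j501)

Z_in ≈ 17.6 + j13.6 Ω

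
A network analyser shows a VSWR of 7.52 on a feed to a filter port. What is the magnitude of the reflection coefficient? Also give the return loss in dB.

|Γ| = (S − 1)/(S + 1) = (7.52 − 1)/(7.52 + 1) = 6.52/8.52
RL = −20·log₁₀|Γ| = −20·log₁₀(0.765)

|Γ| ≈ 0.765; return loss ≈ 2.32 dB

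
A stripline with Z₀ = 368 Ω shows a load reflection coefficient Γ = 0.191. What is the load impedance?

Z_L ≈ 542 Ω

Z_L = Z_0·(1 + Γ)/(1 − Γ) = 368·(1.19)/(0.809)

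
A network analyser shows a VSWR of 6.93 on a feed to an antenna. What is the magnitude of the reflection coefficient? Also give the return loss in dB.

|Γ| ≈ 0.748; return loss ≈ 2.52 dB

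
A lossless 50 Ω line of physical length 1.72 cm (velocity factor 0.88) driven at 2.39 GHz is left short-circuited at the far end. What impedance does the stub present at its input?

λ = v/f = 0.88·c / 2.39 GHz = 0.11 m
βl = 2π·l/λ = 2π × 0.156 = 56.1°
tan(βl) = 1.49
For a short-circuited stub, Z_in = jZ_0·tan(βl)

Z_in ≈ +j74.3 Ω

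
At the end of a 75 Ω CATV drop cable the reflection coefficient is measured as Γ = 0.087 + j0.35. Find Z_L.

Z_L ≈ 68.2 + j54.9 Ω

Z_L = Z_0·(1 + Γ)/(1 − Γ) = 75·(1.09 + j0.35)/(0.913 − j0.35)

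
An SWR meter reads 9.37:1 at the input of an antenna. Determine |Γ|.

|Γ| ≈ 0.807

|Γ| = (S − 1)/(S + 1) = (9.37 − 1)/(9.37 + 1) = 8.37/10.4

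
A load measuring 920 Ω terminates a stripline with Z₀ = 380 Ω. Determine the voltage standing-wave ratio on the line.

VSWR ≈ 2.42

For a purely resistive load, VSWR = R_L/Z_0 or Z_0/R_L (whichever > 1) = 920/380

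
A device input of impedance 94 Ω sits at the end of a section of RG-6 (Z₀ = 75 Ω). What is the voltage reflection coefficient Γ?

Γ = (Z_L − Z_0)/(Z_L + Z_0) = (94 − 75)/(94 + 75) = 19/169

Γ = 0.112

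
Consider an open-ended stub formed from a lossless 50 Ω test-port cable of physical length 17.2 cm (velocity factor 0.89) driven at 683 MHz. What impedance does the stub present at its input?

Z_in ≈ +j126 Ω

λ = v/f = 0.89·c / 683 MHz = 0.391 m
βl = 2π·l/λ = 2π × 0.44 = 158°
tan(βl) = -0.396
For an open-ended stub, Z_in = −jZ_0·cot(βl) = −jZ_0/tan(βl)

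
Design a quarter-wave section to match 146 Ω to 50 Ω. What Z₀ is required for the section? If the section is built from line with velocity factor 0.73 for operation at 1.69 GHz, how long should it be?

Z_qwt ≈ 85.4 Ω; length ≈ 3.24 cm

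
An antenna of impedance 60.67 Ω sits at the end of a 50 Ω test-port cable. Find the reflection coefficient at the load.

Γ = (Z_L − Z_0)/(Z_L + Z_0) = (60.67 − 50)/(60.67 + 50) = 10.67/110.7

Γ = 0.0964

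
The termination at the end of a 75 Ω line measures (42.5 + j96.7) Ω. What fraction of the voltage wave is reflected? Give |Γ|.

|Γ| ≈ 0.67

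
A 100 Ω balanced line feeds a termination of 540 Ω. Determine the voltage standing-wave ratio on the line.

Γ = (540 − 100)/(540 + 100) = 0.688
VSWR = (1 + 0.688)/(1 − 0.688)

VSWR ≈ 5.4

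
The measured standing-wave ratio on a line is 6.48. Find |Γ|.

|Γ| ≈ 0.733

|Γ| = (S − 1)/(S + 1) = (6.48 − 1)/(6.48 + 1) = 5.48/7.48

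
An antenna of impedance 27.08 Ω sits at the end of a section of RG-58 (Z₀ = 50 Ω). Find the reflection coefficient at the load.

Γ = -0.297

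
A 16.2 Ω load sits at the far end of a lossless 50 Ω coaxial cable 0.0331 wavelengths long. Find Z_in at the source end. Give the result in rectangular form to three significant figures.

βl = 2π × 0.0331 = 11.9°
tan(βl) = tan(11.9°) = 0.211
Z_in = Z_0·(Z_L + jZ_0·tanβl)/(Z_0 + jZ_L·tanβl)
     = 50·(16.2 + j10.6)/(50 + j3.42)

Z_in ≈ 16.8 + j9.4 Ω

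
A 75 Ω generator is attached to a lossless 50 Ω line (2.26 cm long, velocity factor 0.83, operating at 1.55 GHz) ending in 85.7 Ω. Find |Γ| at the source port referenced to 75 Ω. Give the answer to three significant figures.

λ = v/f = 0.83·c / 1.55 GHz = 0.161 m
βl = 2π·l/λ = 2π × 0.141 = 50.6°
tan(βl) = 1.22
Z_in = Z_0·(Z_L + jZ_0·tanβl)/(Z_0 + jZ_L·tanβl) = 39.7 − j22 Ω
Γ_s = (Z_in − Z_s)/(Z_in + Z_s) = (-35.3 − j22)/(115 − j22), |Γ_s| = 0.356

|Γ| ≈ 0.356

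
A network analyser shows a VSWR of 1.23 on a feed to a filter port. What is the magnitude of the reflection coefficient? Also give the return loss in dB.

|Γ| = (S − 1)/(S + 1) = (1.23 − 1)/(1.23 + 1) = 0.23/2.23
RL = −20·log₁₀|Γ| = −20·log₁₀(0.103)

|Γ| ≈ 0.103; return loss ≈ 19.7 dB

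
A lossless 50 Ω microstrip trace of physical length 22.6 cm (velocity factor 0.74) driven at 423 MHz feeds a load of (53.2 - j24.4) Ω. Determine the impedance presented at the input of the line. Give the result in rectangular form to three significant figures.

Z_in ≈ 76.8 − j12.4 Ω

λ = v/f = 0.74·c / 423 MHz = 0.525 m
βl = 2π·l/λ = 2π × 0.431 = 155°
tan(βl) = tan(155°) = -0.466
Z_in = Z_0·(Z_L + jZ_0·tanβl)/(Z_0 + jZ_L·tanβl)
     = 50·(53.2 − j47.7)/(38.6 − j24.8)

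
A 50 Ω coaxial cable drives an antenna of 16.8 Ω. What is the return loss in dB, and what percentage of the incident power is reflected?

Γ = (16.8 − 50)/(16.8 + 50) = -0.497
RL = −20·log₁₀(0.497) = 6.07 dB
P_refl/P_inc = |Γ|² = 0.247

RL ≈ 6.07 dB; 24.7% of incident power reflected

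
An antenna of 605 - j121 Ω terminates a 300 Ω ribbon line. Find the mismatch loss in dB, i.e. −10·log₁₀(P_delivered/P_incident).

Γ = (305 − j121)/(905 − j121), |Γ| = 0.359
|Γ|² = 0.129, so P_del/P_inc = 1 − |Γ|² = 0.871
ML = −10·log₁₀(1 − |Γ|²)

mismatch loss ≈ 0.601 dB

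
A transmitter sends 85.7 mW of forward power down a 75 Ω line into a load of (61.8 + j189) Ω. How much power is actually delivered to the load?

P_delivered ≈ 29.2 mW

|Γ| = |(-13.2 + j189)/(136.8 + j189)| = 0.812
|Γ|² = 0.659
P_refl = |Γ|²·P_inc = 56.5 mW, P_del = (1 − |Γ|²)·P_inc = 29.2 mW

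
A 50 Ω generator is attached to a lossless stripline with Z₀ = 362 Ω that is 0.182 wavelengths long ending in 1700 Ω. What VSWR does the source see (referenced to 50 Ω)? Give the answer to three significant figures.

VSWR ≈ 7.52

βl = 2π × 0.182 = 65.5°
tan(βl) = 2.2
Z_in = Z_0·(Z_L + jZ_0·tanβl)/(Z_0 + jZ_L·tanβl) = 92.2 − j156 Ω
Γ_s = (Z_in − Z_s)/(Z_in + Z_s) = (42.2 − j156)/(142 − j156), |Γ_s| = 0.765
VSWR = (1 + |Γ_s|)/(1 − |Γ_s|)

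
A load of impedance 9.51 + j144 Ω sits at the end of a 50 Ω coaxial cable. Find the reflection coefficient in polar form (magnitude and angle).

Γ = (Z_L − Z_0)/(Z_L + Z_0) = (-40.49 + j144)/(59.51 + j144)
|Γ| = 150/156 = 0.96

Γ ≈ 0.96 ∠ 38.2°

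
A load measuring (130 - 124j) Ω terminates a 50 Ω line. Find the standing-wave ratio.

VSWR ≈ 5.16

Γ = (Z_L − Z_0)/(Z_L + Z_0) = (80 − j124)/(180 − j124)
|Γ| = 148/219 = 0.675
VSWR = (1 + |Γ|)/(1 − |Γ|) = 1.68/0.325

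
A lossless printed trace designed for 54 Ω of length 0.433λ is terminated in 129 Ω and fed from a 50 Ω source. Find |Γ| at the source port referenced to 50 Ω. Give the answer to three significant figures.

βl = 2π × 0.433 = 156°
tan(βl) = -0.448
Z_in = Z_0·(Z_L + jZ_0·tanβl)/(Z_0 + jZ_L·tanβl) = 72.2 + j53.1 Ω
Γ_s = (Z_in − Z_s)/(Z_in + Z_s) = (22.2 + j53.1)/(122 + j53.1), |Γ_s| = 0.432

|Γ| ≈ 0.432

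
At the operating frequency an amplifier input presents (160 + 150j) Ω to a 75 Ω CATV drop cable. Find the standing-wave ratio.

Γ = (Z_L − Z_0)/(Z_L + Z_0) = (85 + j150)/(235 + j150)
|Γ| = 172/279 = 0.618
VSWR = (1 + |Γ|)/(1 − |Γ|) = 1.62/0.382

VSWR ≈ 4.24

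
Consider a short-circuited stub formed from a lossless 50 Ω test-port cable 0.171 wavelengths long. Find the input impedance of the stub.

Z_in ≈ +j92.3 Ω

βl = 2π × 0.171 = 61.6°
tan(βl) = 1.85
For a short-circuited stub, Z_in = jZ_0·tan(βl)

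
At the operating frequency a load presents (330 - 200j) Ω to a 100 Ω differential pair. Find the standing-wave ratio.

Γ = (Z_L − Z_0)/(Z_L + Z_0) = (230 − j200)/(430 − j200)
|Γ| = 305/474 = 0.643
VSWR = (1 + |Γ|)/(1 − |Γ|) = 1.64/0.357

VSWR ≈ 4.6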